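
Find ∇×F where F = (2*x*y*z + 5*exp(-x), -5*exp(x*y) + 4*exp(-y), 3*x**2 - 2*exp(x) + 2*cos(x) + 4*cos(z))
(0, 2*x*y - 6*x + 2*exp(x) + 2*sin(x), -2*x*z - 5*y*exp(x*y))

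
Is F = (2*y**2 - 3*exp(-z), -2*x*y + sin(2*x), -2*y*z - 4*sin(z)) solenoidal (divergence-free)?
No, ∇·F = -2*x - 2*y - 4*cos(z)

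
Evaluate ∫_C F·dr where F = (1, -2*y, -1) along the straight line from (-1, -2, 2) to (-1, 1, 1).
4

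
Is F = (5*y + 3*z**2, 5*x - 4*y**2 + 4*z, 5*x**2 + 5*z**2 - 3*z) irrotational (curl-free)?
No, ∇×F = (-4, -10*x + 6*z, 0)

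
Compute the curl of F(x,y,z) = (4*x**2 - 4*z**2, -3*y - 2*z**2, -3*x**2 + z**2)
(4*z, 6*x - 8*z, 0)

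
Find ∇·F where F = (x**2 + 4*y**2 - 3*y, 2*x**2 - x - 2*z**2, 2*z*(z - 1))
2*x + 4*z - 2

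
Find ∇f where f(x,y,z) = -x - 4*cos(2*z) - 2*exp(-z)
(-1, 0, 8*sin(2*z) + 2*exp(-z))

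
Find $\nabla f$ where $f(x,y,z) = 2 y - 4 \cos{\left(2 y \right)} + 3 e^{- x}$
(-3*exp(-x), 8*sin(2*y) + 2, 0)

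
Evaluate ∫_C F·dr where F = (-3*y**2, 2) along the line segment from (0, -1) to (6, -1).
-18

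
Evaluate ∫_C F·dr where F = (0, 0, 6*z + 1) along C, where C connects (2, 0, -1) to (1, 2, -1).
0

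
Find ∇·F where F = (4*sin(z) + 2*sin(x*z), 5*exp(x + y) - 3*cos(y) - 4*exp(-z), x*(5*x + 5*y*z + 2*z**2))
x*(5*y + 4*z) + 2*z*cos(x*z) + 5*exp(x + y) + 3*sin(y)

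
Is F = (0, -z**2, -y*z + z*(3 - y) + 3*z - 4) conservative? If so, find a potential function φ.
Yes, F is conservative. φ = z*(-y*z + 3*z - 4)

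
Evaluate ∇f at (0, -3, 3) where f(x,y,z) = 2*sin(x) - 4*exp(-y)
(2, 4*exp(3), 0)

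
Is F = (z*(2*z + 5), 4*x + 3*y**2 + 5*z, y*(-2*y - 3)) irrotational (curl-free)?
No, ∇×F = (-4*y - 8, 4*z + 5, 4)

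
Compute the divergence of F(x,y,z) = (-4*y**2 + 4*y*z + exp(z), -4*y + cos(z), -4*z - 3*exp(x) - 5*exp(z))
-5*exp(z) - 8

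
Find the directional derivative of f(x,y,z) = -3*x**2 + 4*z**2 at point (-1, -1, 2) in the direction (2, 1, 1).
14*sqrt(6)/3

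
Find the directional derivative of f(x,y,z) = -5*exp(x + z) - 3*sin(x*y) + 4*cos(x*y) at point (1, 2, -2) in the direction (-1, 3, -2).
sqrt(14)*(-E*(3*cos(2) + 4*sin(2)) + 15)*exp(-1)/14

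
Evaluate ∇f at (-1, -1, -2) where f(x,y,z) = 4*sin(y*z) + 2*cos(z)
(0, -8*cos(2), -4*cos(2) + 2*sin(2))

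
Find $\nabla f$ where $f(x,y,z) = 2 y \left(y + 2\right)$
(0, 4*y + 4, 0)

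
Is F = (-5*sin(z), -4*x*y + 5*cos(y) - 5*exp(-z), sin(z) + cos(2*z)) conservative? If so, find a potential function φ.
No, ∇×F = (-5*exp(-z), -5*cos(z), -4*y) ≠ 0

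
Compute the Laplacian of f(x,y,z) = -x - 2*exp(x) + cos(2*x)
-2*exp(x) - 4*cos(2*x)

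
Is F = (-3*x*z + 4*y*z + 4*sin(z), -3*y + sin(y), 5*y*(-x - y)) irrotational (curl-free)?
No, ∇×F = (-5*x - 10*y, -3*x + 9*y + 4*cos(z), -4*z)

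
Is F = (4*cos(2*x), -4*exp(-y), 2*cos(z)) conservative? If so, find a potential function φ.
Yes, F is conservative. φ = 2*sin(2*x) + 2*sin(z) + 4*exp(-y)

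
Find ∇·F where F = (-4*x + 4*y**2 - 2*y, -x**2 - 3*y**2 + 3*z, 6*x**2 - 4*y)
-6*y - 4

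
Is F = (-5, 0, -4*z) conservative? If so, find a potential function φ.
Yes, F is conservative. φ = -5*x - 2*z**2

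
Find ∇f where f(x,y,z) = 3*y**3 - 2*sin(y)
(0, 9*y**2 - 2*cos(y), 0)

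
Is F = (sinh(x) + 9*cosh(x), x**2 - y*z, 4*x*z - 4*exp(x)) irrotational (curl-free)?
No, ∇×F = (y, -4*z + 4*exp(x), 2*x)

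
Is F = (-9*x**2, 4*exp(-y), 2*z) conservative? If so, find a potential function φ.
Yes, F is conservative. φ = -3*x**3 + z**2 - 4*exp(-y)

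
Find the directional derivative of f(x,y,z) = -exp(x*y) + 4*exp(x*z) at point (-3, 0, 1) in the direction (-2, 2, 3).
2*sqrt(17)*(-22 + 3*exp(3))*exp(-3)/17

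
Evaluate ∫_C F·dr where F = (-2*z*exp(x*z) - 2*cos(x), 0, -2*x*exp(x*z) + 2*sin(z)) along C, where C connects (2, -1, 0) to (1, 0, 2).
-2*exp(2) - 2*sin(1) - 2*sqrt(2)*cos(pi/4 + 2) + 4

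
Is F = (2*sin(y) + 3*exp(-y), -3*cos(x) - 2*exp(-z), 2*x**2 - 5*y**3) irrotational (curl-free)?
No, ∇×F = (-15*y**2 - 2*exp(-z), -4*x, 3*sin(x) - 2*cos(y) + 3*exp(-y))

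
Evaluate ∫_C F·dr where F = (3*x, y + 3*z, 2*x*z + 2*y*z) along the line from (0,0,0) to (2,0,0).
6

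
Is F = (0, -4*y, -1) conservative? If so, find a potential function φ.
Yes, F is conservative. φ = -2*y**2 - z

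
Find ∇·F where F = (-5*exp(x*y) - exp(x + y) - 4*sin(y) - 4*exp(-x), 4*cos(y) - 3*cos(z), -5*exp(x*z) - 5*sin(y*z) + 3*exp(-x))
-5*x*exp(x*z) - 5*y*exp(x*y) - 5*y*cos(y*z) - exp(x + y) - 4*sin(y) + 4*exp(-x)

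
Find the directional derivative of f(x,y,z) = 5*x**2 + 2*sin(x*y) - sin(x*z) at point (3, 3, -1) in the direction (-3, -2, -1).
-15*sqrt(14)*(cos(9) + 3)/7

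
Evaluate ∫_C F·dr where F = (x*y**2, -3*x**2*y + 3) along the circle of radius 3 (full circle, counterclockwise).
0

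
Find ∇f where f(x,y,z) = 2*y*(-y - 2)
(0, -4*y - 4, 0)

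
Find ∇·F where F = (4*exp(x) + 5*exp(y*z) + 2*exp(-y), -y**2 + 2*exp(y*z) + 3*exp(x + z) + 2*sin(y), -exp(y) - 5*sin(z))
-2*y + 2*z*exp(y*z) + 4*exp(x) + 2*cos(y) - 5*cos(z)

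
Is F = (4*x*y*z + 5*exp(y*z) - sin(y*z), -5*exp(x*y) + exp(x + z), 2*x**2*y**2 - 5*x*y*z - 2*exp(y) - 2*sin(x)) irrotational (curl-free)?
No, ∇×F = (4*x**2*y - 5*x*z - 2*exp(y) - exp(x + z), -4*x*y**2 + 4*x*y + 5*y*z + 5*y*exp(y*z) - y*cos(y*z) + 2*cos(x), -4*x*z - 5*y*exp(x*y) - 5*z*exp(y*z) + z*cos(y*z) + exp(x + z))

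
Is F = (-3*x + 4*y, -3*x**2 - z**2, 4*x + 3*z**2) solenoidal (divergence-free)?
No, ∇·F = 6*z - 3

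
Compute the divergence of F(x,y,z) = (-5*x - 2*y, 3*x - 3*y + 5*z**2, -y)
-8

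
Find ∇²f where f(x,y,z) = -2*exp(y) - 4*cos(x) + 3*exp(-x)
-2*exp(y) + 4*cos(x) + 3*exp(-x)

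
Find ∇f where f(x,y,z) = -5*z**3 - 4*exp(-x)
(4*exp(-x), 0, -15*z**2)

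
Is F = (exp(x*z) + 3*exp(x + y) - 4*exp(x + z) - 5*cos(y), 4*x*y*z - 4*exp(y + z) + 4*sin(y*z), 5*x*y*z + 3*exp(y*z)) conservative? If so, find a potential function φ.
No, ∇×F = (-4*x*y + 5*x*z - 4*y*cos(y*z) + 3*z*exp(y*z) + 4*exp(y + z), x*exp(x*z) - 5*y*z - 4*exp(x + z), 4*y*z - 3*exp(x + y) - 5*sin(y)) ≠ 0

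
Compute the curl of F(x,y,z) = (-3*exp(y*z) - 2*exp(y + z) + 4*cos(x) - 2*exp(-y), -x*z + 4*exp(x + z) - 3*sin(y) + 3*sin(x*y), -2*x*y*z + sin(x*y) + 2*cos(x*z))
(-2*x*z + x*cos(x*y) + x - 4*exp(x + z), 2*y*z - 3*y*exp(y*z) - y*cos(x*y) + 2*z*sin(x*z) - 2*exp(y + z), ((3*y*cos(x*y) + 3*z*exp(y*z) - z + 4*exp(x + z) + 2*exp(y + z))*exp(y) - 2)*exp(-y))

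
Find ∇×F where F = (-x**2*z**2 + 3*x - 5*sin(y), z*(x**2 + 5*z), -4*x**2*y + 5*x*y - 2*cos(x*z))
(-5*x**2 + 5*x - 10*z, -2*x**2*z + 8*x*y - 5*y - 2*z*sin(x*z), 2*x*z + 5*cos(y))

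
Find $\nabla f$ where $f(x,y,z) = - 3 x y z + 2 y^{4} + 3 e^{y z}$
(-3*y*z, -3*x*z + 8*y**3 + 3*z*exp(y*z), 3*y*(-x + exp(y*z)))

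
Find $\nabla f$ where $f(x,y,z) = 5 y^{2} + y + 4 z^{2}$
(0, 10*y + 1, 8*z)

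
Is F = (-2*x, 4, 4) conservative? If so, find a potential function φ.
Yes, F is conservative. φ = -x**2 + 4*y + 4*z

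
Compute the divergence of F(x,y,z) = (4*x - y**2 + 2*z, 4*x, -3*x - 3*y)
4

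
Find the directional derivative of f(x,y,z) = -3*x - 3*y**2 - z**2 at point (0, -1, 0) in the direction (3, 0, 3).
-3*sqrt(2)/2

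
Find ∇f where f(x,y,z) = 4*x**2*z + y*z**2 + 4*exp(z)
(8*x*z, z**2, 4*x**2 + 2*y*z + 4*exp(z))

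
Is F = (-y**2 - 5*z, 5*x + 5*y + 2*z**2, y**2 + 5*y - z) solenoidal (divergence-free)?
No, ∇·F = 4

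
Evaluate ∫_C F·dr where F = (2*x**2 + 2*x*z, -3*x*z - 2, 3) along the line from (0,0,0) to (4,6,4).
-32/3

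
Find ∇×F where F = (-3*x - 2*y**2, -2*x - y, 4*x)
(0, -4, 4*y - 2)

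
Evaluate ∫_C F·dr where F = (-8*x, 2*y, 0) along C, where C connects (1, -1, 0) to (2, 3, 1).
-4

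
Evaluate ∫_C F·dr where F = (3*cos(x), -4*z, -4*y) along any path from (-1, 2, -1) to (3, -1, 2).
3*sin(3) + 3*sin(1)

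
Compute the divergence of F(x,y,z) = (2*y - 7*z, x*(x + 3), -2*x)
0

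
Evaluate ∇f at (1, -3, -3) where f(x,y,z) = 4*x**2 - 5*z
(8, 0, -5)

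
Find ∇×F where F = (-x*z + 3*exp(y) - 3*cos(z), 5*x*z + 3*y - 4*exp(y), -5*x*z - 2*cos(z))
(-5*x, -x + 5*z + 3*sin(z), 5*z - 3*exp(y))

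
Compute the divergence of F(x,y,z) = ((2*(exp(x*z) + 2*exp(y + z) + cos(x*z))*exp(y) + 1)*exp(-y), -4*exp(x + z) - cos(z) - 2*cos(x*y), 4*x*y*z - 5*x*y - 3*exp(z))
4*x*y + 2*x*sin(x*y) + 2*z*exp(x*z) - 2*z*sin(x*z) - 3*exp(z)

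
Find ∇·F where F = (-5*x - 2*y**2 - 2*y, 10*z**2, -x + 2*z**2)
4*z - 5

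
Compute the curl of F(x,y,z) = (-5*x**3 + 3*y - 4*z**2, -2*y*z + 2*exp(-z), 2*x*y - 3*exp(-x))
(2*x + 2*y + 2*exp(-z), -2*y - 8*z - 3*exp(-x), -3)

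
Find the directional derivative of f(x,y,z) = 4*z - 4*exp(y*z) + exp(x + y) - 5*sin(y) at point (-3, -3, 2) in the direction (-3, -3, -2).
sqrt(22)*(15*exp(6)*cos(3) - 8*exp(6) - 6)*exp(-6)/22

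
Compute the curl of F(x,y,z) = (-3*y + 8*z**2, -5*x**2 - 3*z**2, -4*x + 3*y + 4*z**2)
(6*z + 3, 16*z + 4, 3 - 10*x)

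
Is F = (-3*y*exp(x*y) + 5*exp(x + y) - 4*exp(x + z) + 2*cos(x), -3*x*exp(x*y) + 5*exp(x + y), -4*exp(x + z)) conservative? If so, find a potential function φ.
Yes, F is conservative. φ = -3*exp(x*y) + 5*exp(x + y) - 4*exp(x + z) + 2*sin(x)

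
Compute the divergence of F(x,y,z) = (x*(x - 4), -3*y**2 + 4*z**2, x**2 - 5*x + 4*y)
2*x - 6*y - 4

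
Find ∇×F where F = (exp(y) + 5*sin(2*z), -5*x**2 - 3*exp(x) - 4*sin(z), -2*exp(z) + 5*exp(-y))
(4*cos(z) - 5*exp(-y), 10*cos(2*z), -10*x - 3*exp(x) - exp(y))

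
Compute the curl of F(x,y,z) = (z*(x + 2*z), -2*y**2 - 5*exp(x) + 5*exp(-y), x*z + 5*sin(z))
(0, x + 3*z, -5*exp(x))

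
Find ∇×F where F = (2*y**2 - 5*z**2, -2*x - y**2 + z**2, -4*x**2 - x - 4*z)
(-2*z, 8*x - 10*z + 1, -4*y - 2)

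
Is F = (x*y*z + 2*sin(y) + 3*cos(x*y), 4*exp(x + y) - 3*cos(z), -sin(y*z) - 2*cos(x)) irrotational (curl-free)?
No, ∇×F = (-z*cos(y*z) - 3*sin(z), x*y - 2*sin(x), -x*z + 3*x*sin(x*y) + 4*exp(x + y) - 2*cos(y))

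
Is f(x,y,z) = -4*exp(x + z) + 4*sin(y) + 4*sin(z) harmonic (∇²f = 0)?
No, ∇²f = -8*exp(x + z) - 4*sin(y) - 4*sin(z)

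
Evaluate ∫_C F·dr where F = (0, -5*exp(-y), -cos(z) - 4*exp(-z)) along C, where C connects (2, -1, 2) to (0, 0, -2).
-5*E - 4*exp(-2) + 2*sin(2) + 5 + 4*exp(2)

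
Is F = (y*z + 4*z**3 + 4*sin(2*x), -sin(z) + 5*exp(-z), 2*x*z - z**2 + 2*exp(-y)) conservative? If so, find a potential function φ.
No, ∇×F = (cos(z) + 5*exp(-z) - 2*exp(-y), y + 12*z**2 - 2*z, -z) ≠ 0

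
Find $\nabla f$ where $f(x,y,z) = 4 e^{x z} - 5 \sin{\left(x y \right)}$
(-5*y*cos(x*y) + 4*z*exp(x*z), -5*x*cos(x*y), 4*x*exp(x*z))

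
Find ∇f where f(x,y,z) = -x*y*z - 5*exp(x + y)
(-y*z - 5*exp(x + y), -x*z - 5*exp(x + y), -x*y)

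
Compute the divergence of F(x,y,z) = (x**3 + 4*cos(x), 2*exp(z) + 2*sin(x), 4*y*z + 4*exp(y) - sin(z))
3*x**2 + 4*y - 4*sin(x) - cos(z)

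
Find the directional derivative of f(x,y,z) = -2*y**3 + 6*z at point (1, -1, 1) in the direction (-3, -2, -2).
0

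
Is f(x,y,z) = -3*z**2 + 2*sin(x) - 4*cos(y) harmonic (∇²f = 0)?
No, ∇²f = -2*sin(x) + 4*cos(y) - 6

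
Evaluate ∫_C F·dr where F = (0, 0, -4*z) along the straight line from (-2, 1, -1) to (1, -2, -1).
0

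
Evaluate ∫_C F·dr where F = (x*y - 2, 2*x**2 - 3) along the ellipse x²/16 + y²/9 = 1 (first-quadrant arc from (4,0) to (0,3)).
47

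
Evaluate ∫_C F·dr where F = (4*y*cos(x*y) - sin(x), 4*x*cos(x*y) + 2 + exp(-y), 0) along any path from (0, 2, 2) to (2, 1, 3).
-3 + cos(2) - exp(-1) + exp(-2) + 4*sin(2)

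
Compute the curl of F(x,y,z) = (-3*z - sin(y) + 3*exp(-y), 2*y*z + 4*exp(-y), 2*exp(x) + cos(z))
(-2*y, -2*exp(x) - 3, cos(y) + 3*exp(-y))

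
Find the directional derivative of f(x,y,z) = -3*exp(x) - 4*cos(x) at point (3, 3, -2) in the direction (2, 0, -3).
2*sqrt(13)*(-3*exp(3) + 4*sin(3))/13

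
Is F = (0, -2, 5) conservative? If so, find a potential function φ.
Yes, F is conservative. φ = -2*y + 5*z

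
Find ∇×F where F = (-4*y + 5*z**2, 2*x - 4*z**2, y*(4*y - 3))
(8*y + 8*z - 3, 10*z, 6)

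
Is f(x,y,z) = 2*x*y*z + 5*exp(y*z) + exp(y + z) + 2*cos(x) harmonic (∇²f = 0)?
No, ∇²f = 5*y**2*exp(y*z) + 5*z**2*exp(y*z) + 2*exp(y + z) - 2*cos(x)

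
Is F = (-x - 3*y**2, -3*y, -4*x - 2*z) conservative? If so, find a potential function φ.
No, ∇×F = (0, 4, 6*y) ≠ 0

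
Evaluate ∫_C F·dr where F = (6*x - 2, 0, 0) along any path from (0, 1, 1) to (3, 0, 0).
21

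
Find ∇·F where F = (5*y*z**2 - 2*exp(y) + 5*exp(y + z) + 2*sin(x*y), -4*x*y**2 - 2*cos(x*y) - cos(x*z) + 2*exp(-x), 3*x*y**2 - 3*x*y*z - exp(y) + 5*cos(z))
-11*x*y + 2*x*sin(x*y) + 2*y*cos(x*y) - 5*sin(z)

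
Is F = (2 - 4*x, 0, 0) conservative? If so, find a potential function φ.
Yes, F is conservative. φ = 2*x*(1 - x)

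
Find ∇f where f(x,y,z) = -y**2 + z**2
(0, -2*y, 2*z)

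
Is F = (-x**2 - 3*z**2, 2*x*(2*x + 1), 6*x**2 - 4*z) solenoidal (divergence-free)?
No, ∇·F = -2*x - 4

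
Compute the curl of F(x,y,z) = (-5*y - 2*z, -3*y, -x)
(0, -1, 5)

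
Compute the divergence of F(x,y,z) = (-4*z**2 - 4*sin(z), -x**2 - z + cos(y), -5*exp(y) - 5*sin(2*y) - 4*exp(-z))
-sin(y) + 4*exp(-z)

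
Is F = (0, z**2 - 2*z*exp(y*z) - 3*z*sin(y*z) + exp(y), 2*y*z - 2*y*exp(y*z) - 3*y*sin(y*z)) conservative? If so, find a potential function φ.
Yes, F is conservative. φ = y*z**2 + exp(y) - 2*exp(y*z) + 3*cos(y*z)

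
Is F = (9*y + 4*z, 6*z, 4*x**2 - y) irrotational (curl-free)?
No, ∇×F = (-7, 4 - 8*x, -9)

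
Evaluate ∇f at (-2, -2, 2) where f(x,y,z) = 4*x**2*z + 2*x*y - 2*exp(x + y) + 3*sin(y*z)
(-36 - 2*exp(-4), -4 + 6*cos(4) - 2*exp(-4), 16 - 6*cos(4))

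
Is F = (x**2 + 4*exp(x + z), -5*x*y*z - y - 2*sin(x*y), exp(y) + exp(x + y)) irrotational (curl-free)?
No, ∇×F = (5*x*y + exp(y) + exp(x + y), -exp(x + y) + 4*exp(x + z), -y*(5*z + 2*cos(x*y)))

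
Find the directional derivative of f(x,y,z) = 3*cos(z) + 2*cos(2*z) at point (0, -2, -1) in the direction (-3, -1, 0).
0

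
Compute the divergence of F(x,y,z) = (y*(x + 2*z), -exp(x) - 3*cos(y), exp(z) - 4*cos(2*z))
y + exp(z) + 3*sin(y) + 8*sin(2*z)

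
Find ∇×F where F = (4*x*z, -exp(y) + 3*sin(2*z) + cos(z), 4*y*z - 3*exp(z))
(4*z + sin(z) - 6*cos(2*z), 4*x, 0)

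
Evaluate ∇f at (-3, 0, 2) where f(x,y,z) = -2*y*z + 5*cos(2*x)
(10*sin(6), -4, 0)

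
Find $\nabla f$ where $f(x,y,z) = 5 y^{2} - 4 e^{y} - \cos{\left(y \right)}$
(0, 10*y - 4*exp(y) + sin(y), 0)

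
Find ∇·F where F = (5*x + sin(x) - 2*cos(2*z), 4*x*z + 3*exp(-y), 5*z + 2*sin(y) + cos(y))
cos(x) + 10 - 3*exp(-y)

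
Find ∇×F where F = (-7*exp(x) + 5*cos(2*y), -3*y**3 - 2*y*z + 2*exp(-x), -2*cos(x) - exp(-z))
(2*y, -2*sin(x), 10*sin(2*y) - 2*exp(-x))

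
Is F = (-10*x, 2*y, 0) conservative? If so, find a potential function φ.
Yes, F is conservative. φ = -5*x**2 + y**2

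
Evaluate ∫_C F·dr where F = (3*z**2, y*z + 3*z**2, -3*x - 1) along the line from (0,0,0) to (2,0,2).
0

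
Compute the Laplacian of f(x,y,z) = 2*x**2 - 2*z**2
0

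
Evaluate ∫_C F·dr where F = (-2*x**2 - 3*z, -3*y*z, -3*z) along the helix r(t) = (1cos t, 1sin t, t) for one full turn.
3*pi*(-4*pi - 3)/2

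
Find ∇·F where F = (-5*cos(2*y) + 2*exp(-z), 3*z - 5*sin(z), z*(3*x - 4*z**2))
3*x - 12*z**2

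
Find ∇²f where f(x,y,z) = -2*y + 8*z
0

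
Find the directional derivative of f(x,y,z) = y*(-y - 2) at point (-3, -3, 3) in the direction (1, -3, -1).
-12*sqrt(11)/11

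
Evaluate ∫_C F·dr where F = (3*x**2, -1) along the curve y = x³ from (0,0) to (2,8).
0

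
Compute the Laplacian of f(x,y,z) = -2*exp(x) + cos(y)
-2*exp(x) - cos(y)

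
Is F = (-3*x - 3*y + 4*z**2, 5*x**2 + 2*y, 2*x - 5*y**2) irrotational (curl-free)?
No, ∇×F = (-10*y, 8*z - 2, 10*x + 3)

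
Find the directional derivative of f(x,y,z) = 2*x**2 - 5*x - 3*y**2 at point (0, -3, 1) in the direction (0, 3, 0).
18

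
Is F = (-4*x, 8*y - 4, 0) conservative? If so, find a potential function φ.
Yes, F is conservative. φ = -2*x**2 + 4*y**2 - 4*y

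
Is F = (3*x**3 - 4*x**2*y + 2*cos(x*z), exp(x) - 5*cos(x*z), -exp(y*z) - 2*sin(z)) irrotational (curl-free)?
No, ∇×F = (-5*x*sin(x*z) - z*exp(y*z), -2*x*sin(x*z), 4*x**2 + 5*z*sin(x*z) + exp(x))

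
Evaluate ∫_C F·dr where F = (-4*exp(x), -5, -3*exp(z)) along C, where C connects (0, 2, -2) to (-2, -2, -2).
24 - 4*exp(-2)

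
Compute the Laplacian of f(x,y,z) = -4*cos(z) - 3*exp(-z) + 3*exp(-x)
4*cos(z) - 3*exp(-z) + 3*exp(-x)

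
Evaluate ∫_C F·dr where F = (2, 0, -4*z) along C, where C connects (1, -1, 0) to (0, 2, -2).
-10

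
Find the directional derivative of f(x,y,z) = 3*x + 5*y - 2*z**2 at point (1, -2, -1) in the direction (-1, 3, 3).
24*sqrt(19)/19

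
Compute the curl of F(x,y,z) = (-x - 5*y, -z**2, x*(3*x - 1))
(2*z, 1 - 6*x, 5)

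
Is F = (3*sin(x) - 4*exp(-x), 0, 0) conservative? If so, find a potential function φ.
Yes, F is conservative. φ = -3*cos(x) + 4*exp(-x)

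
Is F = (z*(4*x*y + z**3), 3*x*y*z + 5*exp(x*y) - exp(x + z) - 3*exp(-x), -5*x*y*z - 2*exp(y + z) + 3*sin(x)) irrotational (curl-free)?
No, ∇×F = (-3*x*y - 5*x*z + exp(x + z) - 2*exp(y + z), 4*x*y + 5*y*z + 4*z**3 - 3*cos(x), -4*x*z + 3*y*z + 5*y*exp(x*y) - exp(x + z) + 3*exp(-x))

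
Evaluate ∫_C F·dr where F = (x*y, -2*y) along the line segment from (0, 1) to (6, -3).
-38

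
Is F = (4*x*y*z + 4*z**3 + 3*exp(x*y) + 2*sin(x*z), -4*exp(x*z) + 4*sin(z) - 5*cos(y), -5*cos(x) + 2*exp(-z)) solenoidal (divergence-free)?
No, ∇·F = 4*y*z + 3*y*exp(x*y) + 2*z*cos(x*z) + 5*sin(y) - 2*exp(-z)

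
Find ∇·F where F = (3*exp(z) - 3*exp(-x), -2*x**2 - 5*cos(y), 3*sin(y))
5*sin(y) + 3*exp(-x)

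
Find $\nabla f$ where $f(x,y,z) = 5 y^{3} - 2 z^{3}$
(0, 15*y**2, -6*z**2)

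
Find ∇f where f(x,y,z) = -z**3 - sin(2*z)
(0, 0, -3*z**2 - 2*cos(2*z))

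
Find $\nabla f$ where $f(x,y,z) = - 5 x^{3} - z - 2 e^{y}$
(-15*x**2, -2*exp(y), -1)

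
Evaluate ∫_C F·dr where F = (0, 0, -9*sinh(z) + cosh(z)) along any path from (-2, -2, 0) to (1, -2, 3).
-9*cosh(3) + 9 + sinh(3)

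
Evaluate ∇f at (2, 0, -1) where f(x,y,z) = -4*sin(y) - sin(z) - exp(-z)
(0, -4, E - cos(1))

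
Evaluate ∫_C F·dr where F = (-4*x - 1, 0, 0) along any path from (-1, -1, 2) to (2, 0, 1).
-9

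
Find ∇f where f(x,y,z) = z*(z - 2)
(0, 0, 2*z - 2)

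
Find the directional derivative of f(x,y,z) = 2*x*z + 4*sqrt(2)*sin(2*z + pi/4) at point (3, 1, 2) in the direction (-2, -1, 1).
-sqrt(6)/3 + 8*sqrt(3)*cos(pi/4 + 4)/3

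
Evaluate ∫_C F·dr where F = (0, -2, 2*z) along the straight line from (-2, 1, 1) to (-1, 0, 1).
2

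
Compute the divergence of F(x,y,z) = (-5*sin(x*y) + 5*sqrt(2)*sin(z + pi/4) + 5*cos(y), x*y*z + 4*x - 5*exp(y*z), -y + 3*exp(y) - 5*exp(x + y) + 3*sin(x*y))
x*z - 5*y*cos(x*y) - 5*z*exp(y*z)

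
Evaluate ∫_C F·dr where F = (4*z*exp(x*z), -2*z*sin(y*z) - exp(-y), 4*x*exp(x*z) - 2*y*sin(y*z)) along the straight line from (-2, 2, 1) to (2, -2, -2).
2*cos(4) - 5*exp(-2) + 4*exp(-4) - 2*cos(2) + exp(2)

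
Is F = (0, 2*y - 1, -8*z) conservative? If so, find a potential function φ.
Yes, F is conservative. φ = y**2 - y - 4*z**2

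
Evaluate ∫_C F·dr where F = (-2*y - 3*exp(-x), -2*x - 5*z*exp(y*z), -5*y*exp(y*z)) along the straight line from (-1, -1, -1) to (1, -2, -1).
-5*exp(2) + 3*exp(-1) + 2*E + 6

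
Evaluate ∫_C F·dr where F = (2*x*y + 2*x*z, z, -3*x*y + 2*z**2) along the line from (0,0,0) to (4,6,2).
146/3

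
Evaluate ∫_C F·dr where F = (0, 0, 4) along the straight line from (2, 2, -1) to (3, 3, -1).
0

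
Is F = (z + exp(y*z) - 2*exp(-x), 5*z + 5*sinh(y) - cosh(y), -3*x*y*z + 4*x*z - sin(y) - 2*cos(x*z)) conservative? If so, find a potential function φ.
No, ∇×F = (-3*x*z - cos(y) - 5, 3*y*z + y*exp(y*z) - 2*z*sin(x*z) - 4*z + 1, -z*exp(y*z)) ≠ 0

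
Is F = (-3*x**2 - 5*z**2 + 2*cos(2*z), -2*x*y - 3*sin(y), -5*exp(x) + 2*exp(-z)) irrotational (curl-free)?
No, ∇×F = (0, -10*z + 5*exp(x) - 4*sin(2*z), -2*y)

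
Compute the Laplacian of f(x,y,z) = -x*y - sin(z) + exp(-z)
sin(z) + exp(-z)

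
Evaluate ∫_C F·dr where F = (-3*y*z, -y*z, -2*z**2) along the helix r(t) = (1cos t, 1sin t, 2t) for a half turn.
pi*(-32*pi**2 + 3 + 9*pi)/6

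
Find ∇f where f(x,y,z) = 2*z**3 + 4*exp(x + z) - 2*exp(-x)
(2*(2*exp(2*x + z) + 1)*exp(-x), 0, 6*z**2 + 4*exp(x + z))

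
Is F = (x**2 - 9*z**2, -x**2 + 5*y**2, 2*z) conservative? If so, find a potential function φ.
No, ∇×F = (0, -18*z, -2*x) ≠ 0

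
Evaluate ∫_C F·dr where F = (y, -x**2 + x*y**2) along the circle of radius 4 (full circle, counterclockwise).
48*pi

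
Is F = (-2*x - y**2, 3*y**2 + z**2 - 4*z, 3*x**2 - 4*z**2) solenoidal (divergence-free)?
No, ∇·F = 6*y - 8*z - 2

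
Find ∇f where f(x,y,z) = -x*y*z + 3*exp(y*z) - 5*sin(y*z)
(-y*z, z*(-x + 3*exp(y*z) - 5*cos(y*z)), y*(-x + 3*exp(y*z) - 5*cos(y*z)))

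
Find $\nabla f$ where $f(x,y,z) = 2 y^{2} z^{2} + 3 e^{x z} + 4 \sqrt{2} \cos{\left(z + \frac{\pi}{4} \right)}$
(3*z*exp(x*z), 4*y*z**2, 3*x*exp(x*z) + 4*y**2*z - 4*sqrt(2)*sin(z + pi/4))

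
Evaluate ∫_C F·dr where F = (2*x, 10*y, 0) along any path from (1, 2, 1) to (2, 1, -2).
-12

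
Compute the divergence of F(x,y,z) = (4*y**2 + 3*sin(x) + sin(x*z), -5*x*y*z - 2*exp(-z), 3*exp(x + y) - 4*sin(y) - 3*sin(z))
-5*x*z + z*cos(x*z) + 3*cos(x) - 3*cos(z)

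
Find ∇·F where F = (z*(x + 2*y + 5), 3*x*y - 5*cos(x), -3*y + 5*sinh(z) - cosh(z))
3*x + z - sinh(z) + 5*cosh(z)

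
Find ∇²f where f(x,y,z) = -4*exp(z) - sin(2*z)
-4*exp(z) + 4*sin(2*z)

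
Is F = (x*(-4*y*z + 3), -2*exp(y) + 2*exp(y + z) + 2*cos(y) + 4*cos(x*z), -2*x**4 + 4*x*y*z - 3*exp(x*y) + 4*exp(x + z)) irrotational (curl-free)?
No, ∇×F = (4*x*z - 3*x*exp(x*y) + 4*x*sin(x*z) - 2*exp(y + z), 8*x**3 - 4*x*y - 4*y*z + 3*y*exp(x*y) - 4*exp(x + z), 4*z*(x - sin(x*z)))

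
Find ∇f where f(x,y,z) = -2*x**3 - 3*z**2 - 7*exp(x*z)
(-6*x**2 - 7*z*exp(x*z), 0, -7*x*exp(x*z) - 6*z)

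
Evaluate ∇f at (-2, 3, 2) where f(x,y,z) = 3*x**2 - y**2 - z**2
(-12, -6, -4)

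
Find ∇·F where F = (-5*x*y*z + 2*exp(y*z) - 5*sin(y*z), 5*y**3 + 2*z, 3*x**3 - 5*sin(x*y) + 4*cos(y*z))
y*(15*y - 5*z - 4*sin(y*z))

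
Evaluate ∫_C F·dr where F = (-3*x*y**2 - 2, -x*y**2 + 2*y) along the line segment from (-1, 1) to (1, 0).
-25/6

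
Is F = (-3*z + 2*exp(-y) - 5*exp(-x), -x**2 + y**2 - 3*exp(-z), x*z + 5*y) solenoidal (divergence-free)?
No, ∇·F = x + 2*y + 5*exp(-x)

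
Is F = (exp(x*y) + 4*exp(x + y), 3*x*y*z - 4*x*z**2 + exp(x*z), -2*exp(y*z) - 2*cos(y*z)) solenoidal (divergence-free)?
No, ∇·F = 3*x*z + y*exp(x*y) - 2*y*exp(y*z) + 2*y*sin(y*z) + 4*exp(x + y)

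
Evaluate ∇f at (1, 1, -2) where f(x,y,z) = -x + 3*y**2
(-1, 6, 0)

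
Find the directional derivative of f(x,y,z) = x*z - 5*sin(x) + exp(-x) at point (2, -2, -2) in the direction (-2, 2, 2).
sqrt(3)*(5*exp(2)*cos(2) + 1 + 4*exp(2))*exp(-2)/3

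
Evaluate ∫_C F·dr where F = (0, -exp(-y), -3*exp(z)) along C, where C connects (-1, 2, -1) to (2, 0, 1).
-6*sinh(1) - cosh(2) + 1 + sinh(2)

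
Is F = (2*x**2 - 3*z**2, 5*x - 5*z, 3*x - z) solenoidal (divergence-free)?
No, ∇·F = 4*x - 1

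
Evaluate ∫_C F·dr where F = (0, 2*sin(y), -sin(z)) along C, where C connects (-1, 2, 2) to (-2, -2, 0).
1 - cos(2)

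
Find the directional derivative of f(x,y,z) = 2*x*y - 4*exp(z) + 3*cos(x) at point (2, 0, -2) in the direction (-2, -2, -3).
2*sqrt(17)*((-4 + 3*sin(2))*exp(2) + 6)*exp(-2)/17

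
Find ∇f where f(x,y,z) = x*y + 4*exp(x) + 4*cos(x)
(y + 4*exp(x) - 4*sin(x), x, 0)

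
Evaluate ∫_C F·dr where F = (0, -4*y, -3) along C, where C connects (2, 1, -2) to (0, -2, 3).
-21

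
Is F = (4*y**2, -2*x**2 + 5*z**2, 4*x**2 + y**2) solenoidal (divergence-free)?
Yes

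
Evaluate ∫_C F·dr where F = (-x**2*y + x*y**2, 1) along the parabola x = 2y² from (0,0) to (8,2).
-4310/21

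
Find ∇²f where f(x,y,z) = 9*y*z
0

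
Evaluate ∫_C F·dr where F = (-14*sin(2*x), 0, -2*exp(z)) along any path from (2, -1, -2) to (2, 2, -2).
0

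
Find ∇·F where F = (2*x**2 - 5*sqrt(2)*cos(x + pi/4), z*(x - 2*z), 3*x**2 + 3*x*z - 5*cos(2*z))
7*x + 10*sin(2*z) + 5*sqrt(2)*sin(x + pi/4)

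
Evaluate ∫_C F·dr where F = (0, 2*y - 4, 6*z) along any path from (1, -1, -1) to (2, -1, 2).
9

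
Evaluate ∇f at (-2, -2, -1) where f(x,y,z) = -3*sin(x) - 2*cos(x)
(-2*sin(2) - 3*cos(2), 0, 0)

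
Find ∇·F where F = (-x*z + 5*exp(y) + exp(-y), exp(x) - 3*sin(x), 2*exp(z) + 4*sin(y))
-z + 2*exp(z)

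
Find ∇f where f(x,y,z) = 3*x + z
(3, 0, 1)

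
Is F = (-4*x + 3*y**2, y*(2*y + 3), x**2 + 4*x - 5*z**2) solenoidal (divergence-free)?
No, ∇·F = 4*y - 10*z - 1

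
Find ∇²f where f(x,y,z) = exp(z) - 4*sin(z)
exp(z) + 4*sin(z)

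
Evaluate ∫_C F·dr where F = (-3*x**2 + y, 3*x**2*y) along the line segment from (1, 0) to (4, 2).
-3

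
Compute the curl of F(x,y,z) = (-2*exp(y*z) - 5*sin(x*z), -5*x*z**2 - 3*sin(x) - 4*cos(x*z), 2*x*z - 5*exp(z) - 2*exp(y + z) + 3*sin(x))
(10*x*z - 4*x*sin(x*z) - 2*exp(y + z), -5*x*cos(x*z) - 2*y*exp(y*z) - 2*z - 3*cos(x), -5*z**2 + 2*z*exp(y*z) + 4*z*sin(x*z) - 3*cos(x))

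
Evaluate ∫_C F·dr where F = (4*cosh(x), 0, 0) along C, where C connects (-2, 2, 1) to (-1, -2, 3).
-4*sinh(1) + 4*sinh(2)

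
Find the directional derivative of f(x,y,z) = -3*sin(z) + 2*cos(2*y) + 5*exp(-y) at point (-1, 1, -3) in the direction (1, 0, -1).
3*sqrt(2)*cos(3)/2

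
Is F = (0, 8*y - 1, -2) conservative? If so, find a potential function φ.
Yes, F is conservative. φ = 4*y**2 - y - 2*z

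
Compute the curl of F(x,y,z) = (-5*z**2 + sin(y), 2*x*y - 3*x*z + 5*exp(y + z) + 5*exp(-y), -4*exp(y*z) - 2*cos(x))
(3*x - 4*z*exp(y*z) - 5*exp(y + z), -10*z - 2*sin(x), 2*y - 3*z - cos(y))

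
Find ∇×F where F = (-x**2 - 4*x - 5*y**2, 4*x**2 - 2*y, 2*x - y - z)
(-1, -2, 8*x + 10*y)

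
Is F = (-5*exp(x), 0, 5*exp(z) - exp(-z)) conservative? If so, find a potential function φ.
Yes, F is conservative. φ = -5*exp(x) + 5*exp(z) + exp(-z)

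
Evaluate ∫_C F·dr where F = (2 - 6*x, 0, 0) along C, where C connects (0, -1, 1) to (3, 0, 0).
-21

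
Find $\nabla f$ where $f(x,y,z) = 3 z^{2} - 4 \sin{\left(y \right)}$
(0, -4*cos(y), 6*z)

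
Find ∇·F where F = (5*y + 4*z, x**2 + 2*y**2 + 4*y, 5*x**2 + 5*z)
4*y + 9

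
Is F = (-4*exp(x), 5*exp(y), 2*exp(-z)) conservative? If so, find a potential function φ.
Yes, F is conservative. φ = -4*exp(x) + 5*exp(y) - 2*exp(-z)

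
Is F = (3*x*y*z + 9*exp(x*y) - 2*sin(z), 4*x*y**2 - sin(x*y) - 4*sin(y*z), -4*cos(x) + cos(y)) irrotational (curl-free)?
No, ∇×F = (4*y*cos(y*z) - sin(y), 3*x*y - 4*sin(x) - 2*cos(z), -3*x*z - 9*x*exp(x*y) + 4*y**2 - y*cos(x*y))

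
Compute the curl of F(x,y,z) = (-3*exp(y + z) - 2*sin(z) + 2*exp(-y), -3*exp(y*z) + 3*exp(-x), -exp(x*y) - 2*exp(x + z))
(-x*exp(x*y) + 3*y*exp(y*z), y*exp(x*y) + 2*exp(x + z) - 3*exp(y + z) - 2*cos(z), 3*exp(y + z) + 2*exp(-y) - 3*exp(-x))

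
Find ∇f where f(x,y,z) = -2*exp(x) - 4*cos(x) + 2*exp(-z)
(-2*exp(x) + 4*sin(x), 0, -2*exp(-z))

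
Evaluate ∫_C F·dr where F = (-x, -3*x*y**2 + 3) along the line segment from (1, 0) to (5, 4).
-256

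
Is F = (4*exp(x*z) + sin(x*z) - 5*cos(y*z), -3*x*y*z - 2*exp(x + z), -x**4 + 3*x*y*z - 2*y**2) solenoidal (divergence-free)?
No, ∇·F = 3*x*y - 3*x*z + 4*z*exp(x*z) + z*cos(x*z)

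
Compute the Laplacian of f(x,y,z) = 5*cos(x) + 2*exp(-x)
-5*cos(x) + 2*exp(-x)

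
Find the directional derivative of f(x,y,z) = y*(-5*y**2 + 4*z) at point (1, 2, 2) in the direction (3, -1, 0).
26*sqrt(10)/5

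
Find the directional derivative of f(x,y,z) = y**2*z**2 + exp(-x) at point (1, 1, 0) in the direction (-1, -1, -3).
sqrt(11)*exp(-1)/11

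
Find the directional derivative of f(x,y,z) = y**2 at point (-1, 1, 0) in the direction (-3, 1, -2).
sqrt(14)/7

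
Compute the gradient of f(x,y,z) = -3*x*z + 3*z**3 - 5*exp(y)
(-3*z, -5*exp(y), -3*x + 9*z**2)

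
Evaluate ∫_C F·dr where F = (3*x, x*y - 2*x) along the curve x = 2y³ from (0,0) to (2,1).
27/5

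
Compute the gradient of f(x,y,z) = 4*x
(4, 0, 0)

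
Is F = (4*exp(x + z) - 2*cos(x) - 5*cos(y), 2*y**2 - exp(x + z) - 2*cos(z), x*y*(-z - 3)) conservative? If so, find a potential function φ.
No, ∇×F = (-x*(z + 3) + exp(x + z) - 2*sin(z), y*(z + 3) + 4*exp(x + z), -exp(x + z) - 5*sin(y)) ≠ 0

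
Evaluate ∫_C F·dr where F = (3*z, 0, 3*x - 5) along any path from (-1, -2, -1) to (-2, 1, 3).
-41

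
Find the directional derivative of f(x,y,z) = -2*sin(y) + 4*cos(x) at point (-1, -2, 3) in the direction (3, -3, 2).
3*sqrt(22)*(cos(2) + 2*sin(1))/11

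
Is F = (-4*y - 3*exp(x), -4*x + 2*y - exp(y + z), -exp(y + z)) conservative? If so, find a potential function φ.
Yes, F is conservative. φ = -4*x*y + y**2 - 3*exp(x) - exp(y + z)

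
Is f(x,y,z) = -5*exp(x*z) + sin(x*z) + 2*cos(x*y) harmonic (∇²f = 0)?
No, ∇²f = -5*x**2*exp(x*z) - x**2*sin(x*z) - 2*x**2*cos(x*y) - 2*y**2*cos(x*y) - 5*z**2*exp(x*z) - z**2*sin(x*z)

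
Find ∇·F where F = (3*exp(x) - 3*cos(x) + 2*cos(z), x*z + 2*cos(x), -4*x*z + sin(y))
-4*x + 3*exp(x) + 3*sin(x)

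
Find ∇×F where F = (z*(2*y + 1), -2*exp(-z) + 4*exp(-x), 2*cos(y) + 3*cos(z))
(-2*sin(y) - 2*exp(-z), 2*y + 1, -2*z - 4*exp(-x))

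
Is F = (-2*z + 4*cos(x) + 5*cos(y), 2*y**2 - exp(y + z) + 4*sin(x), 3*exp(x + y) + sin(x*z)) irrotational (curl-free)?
No, ∇×F = (3*exp(x + y) + exp(y + z), -z*cos(x*z) - 3*exp(x + y) - 2, 5*sin(y) + 4*cos(x))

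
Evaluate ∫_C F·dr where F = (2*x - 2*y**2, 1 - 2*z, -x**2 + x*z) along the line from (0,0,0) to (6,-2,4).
10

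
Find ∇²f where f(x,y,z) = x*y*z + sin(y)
-sin(y)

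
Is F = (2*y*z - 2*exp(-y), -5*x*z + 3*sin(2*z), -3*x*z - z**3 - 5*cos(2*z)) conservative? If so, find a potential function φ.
No, ∇×F = (5*x - 6*cos(2*z), 2*y + 3*z, -7*z - 2*exp(-y)) ≠ 0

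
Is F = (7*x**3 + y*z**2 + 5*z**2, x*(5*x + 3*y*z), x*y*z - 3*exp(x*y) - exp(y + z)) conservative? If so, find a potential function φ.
No, ∇×F = (-3*x*y + x*z - 3*x*exp(x*y) - exp(y + z), y*z + 3*y*exp(x*y) + 10*z, 10*x + 3*y*z - z**2) ≠ 0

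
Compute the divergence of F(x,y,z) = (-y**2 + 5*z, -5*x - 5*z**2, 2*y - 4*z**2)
-8*z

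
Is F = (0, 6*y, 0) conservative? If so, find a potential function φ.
Yes, F is conservative. φ = 3*y**2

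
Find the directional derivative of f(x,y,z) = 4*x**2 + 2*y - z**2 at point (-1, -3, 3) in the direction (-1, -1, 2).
-sqrt(6)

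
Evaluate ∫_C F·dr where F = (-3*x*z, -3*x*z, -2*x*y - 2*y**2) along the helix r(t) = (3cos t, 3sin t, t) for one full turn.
-9*pi*(7 + 6*pi)/2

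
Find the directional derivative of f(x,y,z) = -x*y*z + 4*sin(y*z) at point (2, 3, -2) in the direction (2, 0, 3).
6*sqrt(13)*(-1 + 6*cos(6))/13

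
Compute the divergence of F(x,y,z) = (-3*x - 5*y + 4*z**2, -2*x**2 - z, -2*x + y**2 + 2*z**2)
4*z - 3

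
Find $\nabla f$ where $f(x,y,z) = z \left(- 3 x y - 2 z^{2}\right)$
(-3*y*z, -3*x*z, -3*x*y - 6*z**2)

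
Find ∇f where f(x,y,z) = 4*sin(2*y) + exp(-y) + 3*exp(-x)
(-3*exp(-x), 8*cos(2*y) - exp(-y), 0)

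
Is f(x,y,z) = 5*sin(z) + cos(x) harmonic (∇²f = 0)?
No, ∇²f = -5*sin(z) - cos(x)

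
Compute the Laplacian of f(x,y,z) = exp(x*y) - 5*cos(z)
x**2*exp(x*y) + y**2*exp(x*y) + 5*cos(z)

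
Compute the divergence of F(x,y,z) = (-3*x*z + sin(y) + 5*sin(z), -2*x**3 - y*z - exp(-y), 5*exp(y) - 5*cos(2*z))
-4*z + 10*sin(2*z) + exp(-y)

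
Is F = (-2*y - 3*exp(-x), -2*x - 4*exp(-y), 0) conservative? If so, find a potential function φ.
Yes, F is conservative. φ = -2*x*y + 4*exp(-y) + 3*exp(-x)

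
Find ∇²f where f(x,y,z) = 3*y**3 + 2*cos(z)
18*y - 2*cos(z)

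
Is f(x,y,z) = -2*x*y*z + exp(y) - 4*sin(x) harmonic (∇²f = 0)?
No, ∇²f = exp(y) + 4*sin(x)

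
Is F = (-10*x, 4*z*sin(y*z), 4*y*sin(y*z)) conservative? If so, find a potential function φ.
Yes, F is conservative. φ = -5*x**2 - 4*cos(y*z)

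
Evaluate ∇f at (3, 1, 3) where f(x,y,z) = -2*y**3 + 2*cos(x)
(-2*sin(3), -6, 0)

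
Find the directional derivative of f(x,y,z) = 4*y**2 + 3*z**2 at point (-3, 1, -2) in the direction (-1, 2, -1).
14*sqrt(6)/3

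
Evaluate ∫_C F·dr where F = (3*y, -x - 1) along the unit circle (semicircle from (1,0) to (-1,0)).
-2*pi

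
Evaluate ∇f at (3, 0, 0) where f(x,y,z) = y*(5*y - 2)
(0, -2, 0)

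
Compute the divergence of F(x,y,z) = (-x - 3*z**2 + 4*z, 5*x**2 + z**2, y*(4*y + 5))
-1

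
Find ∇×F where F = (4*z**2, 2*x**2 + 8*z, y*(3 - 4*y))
(-8*y - 5, 8*z, 4*x)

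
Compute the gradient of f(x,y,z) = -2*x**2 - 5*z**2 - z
(-4*x, 0, -10*z - 1)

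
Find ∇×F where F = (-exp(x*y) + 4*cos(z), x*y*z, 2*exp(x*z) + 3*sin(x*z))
(-x*y, -2*z*exp(x*z) - 3*z*cos(x*z) - 4*sin(z), x*exp(x*y) + y*z)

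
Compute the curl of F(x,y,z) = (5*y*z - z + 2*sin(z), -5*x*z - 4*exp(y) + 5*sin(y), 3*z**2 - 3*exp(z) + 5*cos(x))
(5*x, 5*y + 5*sin(x) + 2*cos(z) - 1, -10*z)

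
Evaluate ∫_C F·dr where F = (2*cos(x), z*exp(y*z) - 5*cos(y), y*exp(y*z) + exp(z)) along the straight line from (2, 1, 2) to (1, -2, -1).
-exp(2) + exp(-1) + 3*sin(2) + 7*sin(1)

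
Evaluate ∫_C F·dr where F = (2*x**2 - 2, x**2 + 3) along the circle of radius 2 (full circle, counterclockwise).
0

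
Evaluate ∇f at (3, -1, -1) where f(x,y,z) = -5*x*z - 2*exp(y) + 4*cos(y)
(5, -2*exp(-1) + 4*sin(1), -15)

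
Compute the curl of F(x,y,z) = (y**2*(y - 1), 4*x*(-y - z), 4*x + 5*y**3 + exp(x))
(4*x + 15*y**2, -exp(x) - 4, -3*y**2 - 2*y - 4*z)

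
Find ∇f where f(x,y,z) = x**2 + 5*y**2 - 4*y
(2*x, 10*y - 4, 0)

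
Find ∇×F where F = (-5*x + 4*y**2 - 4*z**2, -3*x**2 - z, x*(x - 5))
(1, -2*x - 8*z + 5, -6*x - 8*y)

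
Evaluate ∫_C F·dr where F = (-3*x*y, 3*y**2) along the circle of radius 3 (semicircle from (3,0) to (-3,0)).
0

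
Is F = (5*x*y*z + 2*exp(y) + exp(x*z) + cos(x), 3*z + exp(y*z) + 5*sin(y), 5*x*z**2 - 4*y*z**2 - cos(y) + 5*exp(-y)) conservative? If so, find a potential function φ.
No, ∇×F = (-y*exp(y*z) - 4*z**2 + sin(y) - 3 - 5*exp(-y), 5*x*y + x*exp(x*z) - 5*z**2, -5*x*z - 2*exp(y)) ≠ 0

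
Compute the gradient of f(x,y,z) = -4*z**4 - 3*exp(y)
(0, -3*exp(y), -16*z**3)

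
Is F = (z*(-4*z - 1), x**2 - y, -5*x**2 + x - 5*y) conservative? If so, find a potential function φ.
No, ∇×F = (-5, 10*x - 8*z - 2, 2*x) ≠ 0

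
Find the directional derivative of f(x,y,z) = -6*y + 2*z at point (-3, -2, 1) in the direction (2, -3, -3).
6*sqrt(22)/11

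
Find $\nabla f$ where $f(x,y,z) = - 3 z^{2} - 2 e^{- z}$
(0, 0, -6*z + 2*exp(-z))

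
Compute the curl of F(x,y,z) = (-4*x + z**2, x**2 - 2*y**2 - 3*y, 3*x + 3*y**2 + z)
(6*y, 2*z - 3, 2*x)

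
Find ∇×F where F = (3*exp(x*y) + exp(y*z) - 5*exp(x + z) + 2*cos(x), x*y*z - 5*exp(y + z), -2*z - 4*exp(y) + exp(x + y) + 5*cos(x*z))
(-x*y - 4*exp(y) + exp(x + y) + 5*exp(y + z), y*exp(y*z) + 5*z*sin(x*z) - exp(x + y) - 5*exp(x + z), -3*x*exp(x*y) + y*z - z*exp(y*z))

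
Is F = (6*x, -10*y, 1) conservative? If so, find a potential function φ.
Yes, F is conservative. φ = 3*x**2 - 5*y**2 + z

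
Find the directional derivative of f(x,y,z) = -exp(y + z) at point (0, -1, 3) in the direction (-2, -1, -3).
2*sqrt(14)*exp(2)/7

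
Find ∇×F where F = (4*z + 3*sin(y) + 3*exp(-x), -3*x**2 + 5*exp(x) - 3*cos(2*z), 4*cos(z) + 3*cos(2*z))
(-6*sin(2*z), 4, -6*x + 5*exp(x) - 3*cos(y))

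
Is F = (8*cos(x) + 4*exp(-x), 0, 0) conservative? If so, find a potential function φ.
Yes, F is conservative. φ = 8*sin(x) - 4*exp(-x)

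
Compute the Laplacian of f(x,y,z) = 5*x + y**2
2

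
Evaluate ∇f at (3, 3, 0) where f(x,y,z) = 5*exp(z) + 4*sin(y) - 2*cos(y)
(0, 4*cos(3) + 2*sin(3), 5)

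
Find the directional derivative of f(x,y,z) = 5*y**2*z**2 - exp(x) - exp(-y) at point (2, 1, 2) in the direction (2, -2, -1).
2*(E*(-50 - exp(2)) - 1)*exp(-1)/3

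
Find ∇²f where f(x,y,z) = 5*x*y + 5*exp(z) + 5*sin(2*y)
5*exp(z) - 20*sin(2*y)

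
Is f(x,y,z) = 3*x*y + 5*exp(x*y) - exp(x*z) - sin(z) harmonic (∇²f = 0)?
No, ∇²f = 5*x**2*exp(x*y) - x**2*exp(x*z) + 5*y**2*exp(x*y) - z**2*exp(x*z) + sin(z)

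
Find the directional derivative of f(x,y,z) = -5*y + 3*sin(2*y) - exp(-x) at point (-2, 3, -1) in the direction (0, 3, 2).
3*sqrt(13)*(-5 + 6*cos(6))/13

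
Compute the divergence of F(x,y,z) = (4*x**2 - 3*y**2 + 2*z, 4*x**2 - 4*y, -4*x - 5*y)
8*x - 4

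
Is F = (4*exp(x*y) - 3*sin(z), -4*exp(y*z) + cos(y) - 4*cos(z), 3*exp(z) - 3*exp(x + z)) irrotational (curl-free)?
No, ∇×F = (4*y*exp(y*z) - 4*sin(z), 3*exp(x + z) - 3*cos(z), -4*x*exp(x*y))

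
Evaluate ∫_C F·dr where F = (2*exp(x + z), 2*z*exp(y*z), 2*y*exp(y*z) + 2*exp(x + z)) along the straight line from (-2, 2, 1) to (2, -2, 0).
2 - 2*exp(-1)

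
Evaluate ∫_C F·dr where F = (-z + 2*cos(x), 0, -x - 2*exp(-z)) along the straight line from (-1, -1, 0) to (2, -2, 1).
-4 + 2*exp(-1) + 2*sin(1) + 2*sin(2)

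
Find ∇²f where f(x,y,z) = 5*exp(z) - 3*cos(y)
5*exp(z) + 3*cos(y)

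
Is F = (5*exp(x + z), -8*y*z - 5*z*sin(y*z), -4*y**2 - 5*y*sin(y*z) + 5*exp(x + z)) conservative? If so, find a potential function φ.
Yes, F is conservative. φ = -4*y**2*z + 5*exp(x + z) + 5*cos(y*z)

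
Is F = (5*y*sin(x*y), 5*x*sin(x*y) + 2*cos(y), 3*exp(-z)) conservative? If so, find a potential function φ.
Yes, F is conservative. φ = 2*sin(y) - 5*cos(x*y) - 3*exp(-z)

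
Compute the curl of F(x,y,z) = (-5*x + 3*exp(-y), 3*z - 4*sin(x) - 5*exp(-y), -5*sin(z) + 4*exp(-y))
(-3 - 4*exp(-y), 0, -4*cos(x) + 3*exp(-y))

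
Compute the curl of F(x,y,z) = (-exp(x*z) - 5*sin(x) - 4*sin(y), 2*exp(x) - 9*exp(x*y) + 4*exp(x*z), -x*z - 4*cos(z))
(-4*x*exp(x*z), -x*exp(x*z) + z, -9*y*exp(x*y) + 4*z*exp(x*z) + 2*exp(x) + 4*cos(y))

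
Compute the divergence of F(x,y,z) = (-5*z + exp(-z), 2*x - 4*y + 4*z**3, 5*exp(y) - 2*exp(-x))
-4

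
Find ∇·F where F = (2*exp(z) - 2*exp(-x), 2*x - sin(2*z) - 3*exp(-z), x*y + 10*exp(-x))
2*exp(-x)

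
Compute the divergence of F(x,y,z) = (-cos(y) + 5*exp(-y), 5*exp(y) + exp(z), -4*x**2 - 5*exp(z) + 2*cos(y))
5*exp(y) - 5*exp(z)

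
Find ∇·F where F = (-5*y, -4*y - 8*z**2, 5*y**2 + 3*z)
-1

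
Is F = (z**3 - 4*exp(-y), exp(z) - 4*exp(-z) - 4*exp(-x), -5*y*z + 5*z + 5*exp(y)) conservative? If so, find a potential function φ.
No, ∇×F = (-5*z + 5*exp(y) - exp(z) - 4*exp(-z), 3*z**2, -4*exp(-y) + 4*exp(-x)) ≠ 0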